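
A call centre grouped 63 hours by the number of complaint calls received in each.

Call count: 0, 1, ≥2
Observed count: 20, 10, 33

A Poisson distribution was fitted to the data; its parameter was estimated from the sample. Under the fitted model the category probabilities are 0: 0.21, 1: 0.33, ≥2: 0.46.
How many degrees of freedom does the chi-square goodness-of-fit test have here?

1

There are k = 3 categories and 1 parameter estimated from the data, so df = 3 − 1 − 1 = 1.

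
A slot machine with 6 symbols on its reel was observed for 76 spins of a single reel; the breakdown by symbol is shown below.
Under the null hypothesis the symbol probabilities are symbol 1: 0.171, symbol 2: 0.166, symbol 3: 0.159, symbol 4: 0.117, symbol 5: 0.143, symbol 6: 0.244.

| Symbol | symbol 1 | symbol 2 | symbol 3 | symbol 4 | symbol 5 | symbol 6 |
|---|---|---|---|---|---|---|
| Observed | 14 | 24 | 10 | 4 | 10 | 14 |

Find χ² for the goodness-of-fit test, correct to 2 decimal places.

14.58

Expected counts E_i = n·p_i: 76×0.171 = 12.996, 76×0.166 = 12.616, 76×0.159 = 12.084, 76×0.117 = 8.892, 76×0.143 = 10.868, 76×0.244 = 18.544.
cat           O        E   (O−E)²/E
symbol 1     14   12.996      0.078
symbol 2     24   12.616     10.272
symbol 3     10   12.084      0.359
symbol 4      4    8.892      2.691
symbol 5     10   10.868      0.069
symbol 6     14   18.544      1.113
Sum = 14.58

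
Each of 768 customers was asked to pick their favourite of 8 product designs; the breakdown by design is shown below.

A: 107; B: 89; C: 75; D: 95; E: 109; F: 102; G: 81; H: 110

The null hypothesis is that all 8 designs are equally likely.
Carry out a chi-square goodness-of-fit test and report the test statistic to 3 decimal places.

Expected count for each of the 8 categories: 768/8 = 96.
A: (107 − 96)²/96 = 121/96 = 1.2604
B: (89 − 96)²/96 = 49/96 = 0.5104
C: (75 − 96)²/96 = 441/96 = 4.5938
D: (95 − 96)²/96 = 1/96 = 0.0104
E: (109 − 96)²/96 = 169/96 = 1.7604
F: (102 − 96)²/96 = 36/96 = 0.3750
G: (81 − 96)²/96 = 225/96 = 2.3438
H: (110 − 96)²/96 = 196/96 = 2.0417
Sum = 12.896

12.896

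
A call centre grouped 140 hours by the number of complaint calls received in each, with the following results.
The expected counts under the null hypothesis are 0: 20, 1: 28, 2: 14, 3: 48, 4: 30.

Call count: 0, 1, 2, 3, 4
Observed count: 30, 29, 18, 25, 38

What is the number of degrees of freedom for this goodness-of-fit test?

4

There are k = 5 categories and no parameters were estimated from the data, so df = 5 − 1 = 4.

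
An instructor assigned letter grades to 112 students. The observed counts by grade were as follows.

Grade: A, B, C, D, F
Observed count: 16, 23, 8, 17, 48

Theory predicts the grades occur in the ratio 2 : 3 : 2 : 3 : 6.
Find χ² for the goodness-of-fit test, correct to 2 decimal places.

Ratio total = 16. Expected counts: 112×2/16 = 14, 112×3/16 = 21, 112×2/16 = 14, 112×3/16 = 21, 112×6/16 = 42.
A: (16 − 14)²/14 = 4/14 = 0.286
B: (23 − 21)²/21 = 4/21 = 0.190
C: (8 − 14)²/14 = 36/14 = 2.571
D: (17 − 21)²/21 = 16/21 = 0.762
F: (48 − 42)²/42 = 36/42 = 0.857
Sum = 4.67

4.67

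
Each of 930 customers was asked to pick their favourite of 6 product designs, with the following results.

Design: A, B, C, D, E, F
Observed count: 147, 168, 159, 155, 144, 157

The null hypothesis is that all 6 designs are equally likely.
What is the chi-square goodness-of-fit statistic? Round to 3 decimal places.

Expected count for each of the 6 categories: 930/6 = 155.
cat         O        E   (O−E)²/E
A         147      155     0.4129
B         168      155     1.0903
C         159      155     0.1032
D         155      155     0.0000
E         144      155     0.7806
F         157      155     0.0258
Sum = 2.413

2.413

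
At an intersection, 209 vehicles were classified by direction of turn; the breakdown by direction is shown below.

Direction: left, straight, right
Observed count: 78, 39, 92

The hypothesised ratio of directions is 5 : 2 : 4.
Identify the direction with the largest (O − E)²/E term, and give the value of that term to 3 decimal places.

right, 3.368

Ratio total = 11. Expected counts: 209×5/11 = 95, 209×2/11 = 38, 209×4/11 = 76.
cat           O        E   (O−E)²/E
left         78       95     3.0421
straight     39       38     0.0263
right        92       76     3.3684
The largest term is for right: 3.368.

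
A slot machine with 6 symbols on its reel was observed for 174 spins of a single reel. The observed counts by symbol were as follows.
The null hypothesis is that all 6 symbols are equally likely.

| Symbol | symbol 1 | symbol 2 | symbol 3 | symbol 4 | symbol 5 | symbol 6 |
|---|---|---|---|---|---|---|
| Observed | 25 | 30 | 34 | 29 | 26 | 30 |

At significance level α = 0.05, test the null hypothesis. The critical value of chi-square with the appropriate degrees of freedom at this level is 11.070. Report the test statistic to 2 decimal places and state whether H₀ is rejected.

1.79; do not reject

Expected count for each of the 6 categories: 174/6 = 29.
symbol 1: (25 − 29)²/29 = 16/29 = 0.552
symbol 2: (30 − 29)²/29 = 1/29 = 0.034
symbol 3: (34 − 29)²/29 = 25/29 = 0.862
symbol 4: (29 − 29)²/29 = 0/29 = 0.000
symbol 5: (26 − 29)²/29 = 9/29 = 0.310
symbol 6: (30 − 29)²/29 = 1/29 = 0.034
Sum = 1.79
df = 5. Since 1.79 < 11.070, we do not reject H₀.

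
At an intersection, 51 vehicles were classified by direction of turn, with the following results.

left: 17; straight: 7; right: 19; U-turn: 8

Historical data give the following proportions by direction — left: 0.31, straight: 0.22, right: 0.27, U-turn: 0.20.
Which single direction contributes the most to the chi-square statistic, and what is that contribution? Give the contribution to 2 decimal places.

right, 1.99

Expected counts E_i = n·p_i: 51×0.31 = 15.81, 51×0.22 = 11.22, 51×0.27 = 13.77, 51×0.20 = 10.2.
χ² = (17−15.81)²/15.81 + (7−11.22)²/11.22 + (19−13.77)²/13.77 + (8−10.2)²/10.2
   = 0.090 + 1.587 + 1.986 + 0.475
The largest term is for right: 1.99.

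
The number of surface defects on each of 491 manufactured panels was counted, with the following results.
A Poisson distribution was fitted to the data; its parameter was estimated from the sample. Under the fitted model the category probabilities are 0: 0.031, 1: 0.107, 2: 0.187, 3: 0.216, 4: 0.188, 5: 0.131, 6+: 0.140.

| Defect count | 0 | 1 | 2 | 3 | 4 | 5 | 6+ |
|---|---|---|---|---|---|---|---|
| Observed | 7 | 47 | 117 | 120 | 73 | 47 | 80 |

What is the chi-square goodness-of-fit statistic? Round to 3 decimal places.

24.312

Expected counts E_i = n·p_i: 491×0.031 = 15.221, 491×0.107 = 52.537, 491×0.187 = 91.817, 491×0.216 = 106.056, 491×0.188 = 92.308, 491×0.131 = 64.321, 491×0.140 = 68.74.
χ² = (7−15.221)²/15.221 + (47−52.537)²/52.537 + (117−91.817)²/91.817 + (120−106.056)²/106.056 + (73−92.308)²/92.308 + (47−64.321)²/64.321 + (80−68.74)²/68.74
   = 4.4402 + 0.5836 + 6.9070 + 1.8333 + 4.0386 + 4.6644 + 1.8445
Sum = 24.312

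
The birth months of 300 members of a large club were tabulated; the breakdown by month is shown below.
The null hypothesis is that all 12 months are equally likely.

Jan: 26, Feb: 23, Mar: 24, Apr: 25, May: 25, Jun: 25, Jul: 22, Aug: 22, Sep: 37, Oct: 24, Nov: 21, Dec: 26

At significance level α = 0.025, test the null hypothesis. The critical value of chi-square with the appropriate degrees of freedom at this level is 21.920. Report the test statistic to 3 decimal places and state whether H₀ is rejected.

7.440; do not reject

Under H₀ each category has probability 1/12, so each expected count is 300/12 = 25.
cat         O        E   (O−E)²/E
Jan        26       25     0.0400
Feb        23       25     0.1600
Mar        24       25     0.0400
Apr        25       25     0.0000
May        25       25     0.0000
Jun        25       25     0.0000
Jul        22       25     0.3600
Aug        22       25     0.3600
Sep        37       25     5.7600
Oct        24       25     0.0400
Nov        21       25     0.6400
Dec        26       25     0.0400
Sum = 7.440
df = 11. Since 7.440 < 21.920, we do not reject H₀.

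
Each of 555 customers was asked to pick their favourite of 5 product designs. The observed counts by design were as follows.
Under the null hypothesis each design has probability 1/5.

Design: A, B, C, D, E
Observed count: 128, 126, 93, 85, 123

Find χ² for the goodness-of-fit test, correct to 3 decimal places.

14.937

Expected count for each of the 5 categories: 555/5 = 111.
χ² = (128−111)²/111 + (126−111)²/111 + (93−111)²/111 + (85−111)²/111 + (123−111)²/111
   = 2.6036 + 2.0270 + 2.9189 + 6.0901 + 1.2973
Sum = 14.937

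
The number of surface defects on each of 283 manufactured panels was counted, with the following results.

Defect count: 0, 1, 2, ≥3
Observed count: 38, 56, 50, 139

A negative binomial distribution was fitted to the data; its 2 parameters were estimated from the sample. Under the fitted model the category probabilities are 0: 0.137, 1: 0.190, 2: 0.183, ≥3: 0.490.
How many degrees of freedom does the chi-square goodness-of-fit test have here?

There are k = 4 categories and 2 parameters estimated from the data, so df = 4 − 1 − 2 = 1.

1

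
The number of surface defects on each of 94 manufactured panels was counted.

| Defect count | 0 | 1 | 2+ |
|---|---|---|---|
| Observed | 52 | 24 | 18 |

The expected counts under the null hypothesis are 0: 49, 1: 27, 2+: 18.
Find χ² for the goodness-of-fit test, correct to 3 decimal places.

0.517

0: (52 − 49)²/49 = 9/49 = 0.1837
1: (24 − 27)²/27 = 9/27 = 0.3333
2+: (18 − 18)²/18 = 0/18 = 0.0000
Sum = 0.517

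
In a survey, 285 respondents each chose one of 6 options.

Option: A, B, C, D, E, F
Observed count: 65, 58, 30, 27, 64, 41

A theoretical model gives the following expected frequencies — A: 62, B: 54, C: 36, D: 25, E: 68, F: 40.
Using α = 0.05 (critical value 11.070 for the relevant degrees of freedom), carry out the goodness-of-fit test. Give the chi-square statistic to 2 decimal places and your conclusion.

1.86; do not reject

A: (65 − 62)²/62 = 9/62 = 0.145
B: (58 − 54)²/54 = 16/54 = 0.296
C: (30 − 36)²/36 = 36/36 = 1.000
D: (27 − 25)²/25 = 4/25 = 0.160
E: (64 − 68)²/68 = 16/68 = 0.235
F: (41 − 40)²/40 = 1/40 = 0.025
Sum = 1.86
df = 5. Since 1.86 < 11.070, we do not reject H₀.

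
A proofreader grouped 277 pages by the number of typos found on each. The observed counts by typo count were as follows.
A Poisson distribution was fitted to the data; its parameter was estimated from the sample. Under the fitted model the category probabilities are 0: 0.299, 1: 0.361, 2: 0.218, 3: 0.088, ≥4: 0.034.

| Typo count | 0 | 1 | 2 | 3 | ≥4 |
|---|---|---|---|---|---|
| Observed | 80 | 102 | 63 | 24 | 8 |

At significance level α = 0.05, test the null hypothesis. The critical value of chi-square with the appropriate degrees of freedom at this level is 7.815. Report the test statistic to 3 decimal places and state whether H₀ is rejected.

0.469; do not reject

Expected counts E_i = n·p_i: 277×0.299 = 82.823, 277×0.361 = 99.997, 277×0.218 = 60.386, 277×0.088 = 24.376, 277×0.034 = 9.418.
cat         O        E   (O−E)²/E
0          80   82.823     0.0962
1         102   99.997     0.0401
2          63   60.386     0.1132
3          24   24.376     0.0058
≥4          8    9.418     0.2135
Sum = 0.469
df = 3. Since 0.469 < 7.815, we do not reject H₀.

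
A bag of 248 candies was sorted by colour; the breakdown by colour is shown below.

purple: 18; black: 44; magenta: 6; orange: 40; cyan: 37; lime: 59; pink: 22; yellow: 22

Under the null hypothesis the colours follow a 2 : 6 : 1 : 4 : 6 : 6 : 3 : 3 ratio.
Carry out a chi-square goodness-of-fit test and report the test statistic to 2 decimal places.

8.46

Ratio total = 31. Expected counts: 248×2/31 = 16, 248×6/31 = 48, 248×1/31 = 8, 248×4/31 = 32, 248×6/31 = 48, 248×6/31 = 48, 248×3/31 = 24, 248×3/31 = 24.
χ² = (18−16)²/16 + (44−48)²/48 + (6−8)²/8 + (40−32)²/32 + (37−48)²/48 + (59−48)²/48 + (22−24)²/24 + (22−24)²/24
   = 0.250 + 0.333 + 0.500 + 2.000 + 2.521 + 2.521 + 0.167 + 0.167
Sum = 8.46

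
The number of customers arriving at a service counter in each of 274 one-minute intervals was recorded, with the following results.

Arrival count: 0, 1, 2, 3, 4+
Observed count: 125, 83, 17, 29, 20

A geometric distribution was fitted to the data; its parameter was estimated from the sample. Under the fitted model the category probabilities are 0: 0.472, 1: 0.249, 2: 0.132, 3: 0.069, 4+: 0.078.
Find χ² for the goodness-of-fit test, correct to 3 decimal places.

Expected counts E_i = n·p_i: 274×0.472 = 129.328, 274×0.249 = 68.226, 274×0.132 = 36.168, 274×0.069 = 18.906, 274×0.078 = 21.372.
χ² = (125−129.328)²/129.328 + (83−68.226)²/68.226 + (17−36.168)²/36.168 + (29−18.906)²/18.906 + (20−21.372)²/21.372
   = 0.1448 + 3.1992 + 10.1585 + 5.3892 + 0.0881
Sum = 18.980

18.980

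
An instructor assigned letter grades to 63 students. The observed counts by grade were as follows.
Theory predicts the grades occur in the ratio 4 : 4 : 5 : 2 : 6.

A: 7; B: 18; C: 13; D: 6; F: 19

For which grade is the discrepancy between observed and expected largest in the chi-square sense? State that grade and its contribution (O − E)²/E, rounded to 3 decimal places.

B, 3.000

Ratio total = 21. Expected counts: 63×4/21 = 12, 63×4/21 = 12, 63×5/21 = 15, 63×2/21 = 6, 63×6/21 = 18.
cat         O        E   (O−E)²/E
A           7       12     2.0833
B          18       12     3.0000
C          13       15     0.2667
D           6        6     0.0000
F          19       18     0.0556
The largest term is for B: 3.000.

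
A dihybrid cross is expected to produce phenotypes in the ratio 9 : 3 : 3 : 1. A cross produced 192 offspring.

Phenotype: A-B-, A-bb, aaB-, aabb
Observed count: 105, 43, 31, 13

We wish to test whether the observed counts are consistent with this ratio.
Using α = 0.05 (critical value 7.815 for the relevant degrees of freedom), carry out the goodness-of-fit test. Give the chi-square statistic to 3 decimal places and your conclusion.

2.222; do not reject

Ratio total = 16. Expected counts: 192×9/16 = 108, 192×3/16 = 36, 192×3/16 = 36, 192×1/16 = 12.
cat         O        E   (O−E)²/E
A-B-      105      108     0.0833
A-bb       43       36     1.3611
aaB-       31       36     0.6944
aabb       13       12     0.0833
Sum = 2.222
df = 3. Since 2.222 < 7.815, we do not reject H₀.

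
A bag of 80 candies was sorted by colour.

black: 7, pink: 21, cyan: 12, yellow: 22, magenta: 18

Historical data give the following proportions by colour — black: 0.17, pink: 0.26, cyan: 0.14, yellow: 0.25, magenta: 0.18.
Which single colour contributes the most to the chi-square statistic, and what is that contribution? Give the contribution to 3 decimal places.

Expected counts E_i = n·p_i: 80×0.17 = 13.6, 80×0.26 = 20.8, 80×0.14 = 11.2, 80×0.25 = 20, 80×0.18 = 14.4.
χ² = (7−13.6)²/13.6 + (21−20.8)²/20.8 + (12−11.2)²/11.2 + (22−20)²/20 + (18−14.4)²/14.4
   = 3.2029 + 0.0019 + 0.0571 + 0.2000 + 0.9000
The largest term is for black: 3.203.

black, 3.203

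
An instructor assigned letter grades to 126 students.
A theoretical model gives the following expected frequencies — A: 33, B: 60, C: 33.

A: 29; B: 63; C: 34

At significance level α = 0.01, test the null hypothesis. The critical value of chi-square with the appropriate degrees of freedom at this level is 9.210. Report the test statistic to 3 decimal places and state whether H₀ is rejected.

χ² = (29−33)²/33 + (63−60)²/60 + (34−33)²/33
   = 0.4848 + 0.1500 + 0.0303
Sum = 0.665
df = 2. Since 0.665 < 9.210, we do not reject H₀.

0.665; do not reject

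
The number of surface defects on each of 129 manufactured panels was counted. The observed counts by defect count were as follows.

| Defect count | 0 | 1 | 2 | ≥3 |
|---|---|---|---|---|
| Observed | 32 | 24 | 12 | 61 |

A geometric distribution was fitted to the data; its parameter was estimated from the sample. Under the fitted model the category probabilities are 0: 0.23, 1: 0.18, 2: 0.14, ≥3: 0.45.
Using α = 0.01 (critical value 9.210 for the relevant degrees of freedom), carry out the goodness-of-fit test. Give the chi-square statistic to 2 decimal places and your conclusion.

2.39; do not reject

Expected counts E_i = n·p_i: 129×0.23 = 29.67, 129×0.18 = 23.22, 129×0.14 = 18.06, 129×0.45 = 58.05.
0: (32 − 29.67)²/29.67 = 5.4289/29.67 = 0.183
1: (24 − 23.22)²/23.22 = 0.6084/23.22 = 0.026
2: (12 − 18.06)²/18.06 = 36.7236/18.06 = 2.033
≥3: (61 − 58.05)²/58.05 = 8.7025/58.05 = 0.150
Sum = 2.39
df = 2. Since 2.39 < 9.210, we do not reject H₀.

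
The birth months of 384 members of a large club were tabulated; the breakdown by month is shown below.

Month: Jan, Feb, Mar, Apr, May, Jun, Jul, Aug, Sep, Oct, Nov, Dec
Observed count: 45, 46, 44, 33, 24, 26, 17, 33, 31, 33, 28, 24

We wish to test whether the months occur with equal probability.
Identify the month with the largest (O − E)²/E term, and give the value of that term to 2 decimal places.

Jul, 7.03

Under H₀ each category has probability 1/12, so each expected count is 384/12 = 32.
Jan: (45 − 32)²/32 = 169/32 = 5.281
Feb: (46 − 32)²/32 = 196/32 = 6.125
Mar: (44 − 32)²/32 = 144/32 = 4.500
Apr: (33 − 32)²/32 = 1/32 = 0.031
May: (24 − 32)²/32 = 64/32 = 2.000
Jun: (26 − 32)²/32 = 36/32 = 1.125
Jul: (17 − 32)²/32 = 225/32 = 7.031
Aug: (33 − 32)²/32 = 1/32 = 0.031
Sep: (31 − 32)²/32 = 1/32 = 0.031
Oct: (33 − 32)²/32 = 1/32 = 0.031
Nov: (28 − 32)²/32 = 16/32 = 0.500
Dec: (24 − 32)²/32 = 64/32 = 2.000
The largest term is for Jul: 7.03.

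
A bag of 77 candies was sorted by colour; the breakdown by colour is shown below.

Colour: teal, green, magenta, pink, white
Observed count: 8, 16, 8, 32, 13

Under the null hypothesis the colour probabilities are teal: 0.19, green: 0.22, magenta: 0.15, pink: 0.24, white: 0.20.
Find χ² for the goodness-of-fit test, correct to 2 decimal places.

Expected counts E_i = n·p_i: 77×0.19 = 14.63, 77×0.22 = 16.94, 77×0.15 = 11.55, 77×0.24 = 18.48, 77×0.20 = 15.4.
teal: (8 − 14.63)²/14.63 = 43.9569/14.63 = 3.005
green: (16 − 16.94)²/16.94 = 0.8836/16.94 = 0.052
magenta: (8 − 11.55)²/11.55 = 12.6025/11.55 = 1.091
pink: (32 − 18.48)²/18.48 = 182.7904/18.48 = 9.891
white: (13 − 15.4)²/15.4 = 5.76/15.4 = 0.374
Sum = 14.41

14.41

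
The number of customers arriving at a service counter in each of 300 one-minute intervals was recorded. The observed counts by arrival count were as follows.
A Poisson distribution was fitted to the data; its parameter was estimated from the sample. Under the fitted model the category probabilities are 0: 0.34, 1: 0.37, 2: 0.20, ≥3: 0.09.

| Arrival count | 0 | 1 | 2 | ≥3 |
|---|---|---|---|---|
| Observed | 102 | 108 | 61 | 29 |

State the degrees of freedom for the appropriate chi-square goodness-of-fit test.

2

There are k = 4 categories and 1 parameter estimated from the data, so df = 4 − 1 − 1 = 2.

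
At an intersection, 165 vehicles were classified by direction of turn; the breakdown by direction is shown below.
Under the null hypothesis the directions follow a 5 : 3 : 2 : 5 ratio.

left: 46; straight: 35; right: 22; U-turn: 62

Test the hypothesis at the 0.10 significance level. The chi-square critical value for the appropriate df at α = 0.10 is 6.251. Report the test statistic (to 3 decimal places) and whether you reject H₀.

Ratio total = 15. Expected counts: 165×5/15 = 55, 165×3/15 = 33, 165×2/15 = 22, 165×5/15 = 55.
cat           O        E   (O−E)²/E
left         46       55     1.4727
straight     35       33     0.1212
right        22       22     0.0000
U-turn       62       55     0.8909
Sum = 2.485
df = 3. Since 2.485 < 6.251, we do not reject H₀.

2.485; do not reject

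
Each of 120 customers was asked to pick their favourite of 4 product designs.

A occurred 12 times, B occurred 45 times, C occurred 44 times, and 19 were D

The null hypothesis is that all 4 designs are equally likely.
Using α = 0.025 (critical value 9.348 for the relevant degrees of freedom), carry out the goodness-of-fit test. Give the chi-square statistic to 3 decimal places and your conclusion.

28.867; reject

Expected count for each of the 4 categories: 120/4 = 30.
cat         O        E   (O−E)²/E
A          12       30    10.8000
B          45       30     7.5000
C          44       30     6.5333
D          19       30     4.0333
Sum = 28.867
df = 3. Since 28.867 > 9.348, we reject H₀.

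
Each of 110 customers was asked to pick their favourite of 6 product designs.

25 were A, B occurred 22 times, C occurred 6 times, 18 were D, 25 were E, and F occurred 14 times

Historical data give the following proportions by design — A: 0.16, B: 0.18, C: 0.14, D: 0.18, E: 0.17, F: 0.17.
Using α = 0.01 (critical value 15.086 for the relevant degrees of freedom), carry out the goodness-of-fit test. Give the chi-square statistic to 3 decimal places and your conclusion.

Expected counts E_i = n·p_i: 110×0.16 = 17.6, 110×0.18 = 19.8, 110×0.14 = 15.4, 110×0.18 = 19.8, 110×0.17 = 18.7, 110×0.17 = 18.7.
A: (25 − 17.6)²/17.6 = 54.76/17.6 = 3.1114
B: (22 − 19.8)²/19.8 = 4.84/19.8 = 0.2444
C: (6 − 15.4)²/15.4 = 88.36/15.4 = 5.7377
D: (18 − 19.8)²/19.8 = 3.24/19.8 = 0.1636
E: (25 − 18.7)²/18.7 = 39.69/18.7 = 2.1225
F: (14 − 18.7)²/18.7 = 22.09/18.7 = 1.1813
Sum = 12.561
df = 5. Since 12.561 < 15.086, we do not reject H₀.

12.561; do not reject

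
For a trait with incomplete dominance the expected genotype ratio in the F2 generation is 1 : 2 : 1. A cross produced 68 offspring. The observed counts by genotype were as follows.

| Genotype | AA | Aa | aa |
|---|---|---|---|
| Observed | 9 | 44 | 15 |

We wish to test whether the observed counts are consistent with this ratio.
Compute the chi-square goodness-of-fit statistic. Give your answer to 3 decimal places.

Ratio total = 4. Expected counts: 68×1/4 = 17, 68×2/4 = 34, 68×1/4 = 17.
χ² = (9−17)²/17 + (44−34)²/34 + (15−17)²/17
   = 3.7647 + 2.9412 + 0.2353
Sum = 6.941

6.941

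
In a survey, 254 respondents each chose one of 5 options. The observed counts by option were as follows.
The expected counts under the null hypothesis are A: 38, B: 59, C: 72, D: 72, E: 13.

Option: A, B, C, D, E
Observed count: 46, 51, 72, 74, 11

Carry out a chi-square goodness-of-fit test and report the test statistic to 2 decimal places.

3.13

A: (46 − 38)²/38 = 64/38 = 1.684
B: (51 − 59)²/59 = 64/59 = 1.085
C: (72 − 72)²/72 = 0/72 = 0.000
D: (74 − 72)²/72 = 4/72 = 0.056
E: (11 − 13)²/13 = 4/13 = 0.308
Sum = 3.13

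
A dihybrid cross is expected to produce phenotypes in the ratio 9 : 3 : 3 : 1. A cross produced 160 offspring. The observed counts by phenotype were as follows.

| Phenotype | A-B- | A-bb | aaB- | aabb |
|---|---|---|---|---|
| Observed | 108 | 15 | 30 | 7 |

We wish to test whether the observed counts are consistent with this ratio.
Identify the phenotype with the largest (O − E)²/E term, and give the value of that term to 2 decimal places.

Ratio total = 16. Expected counts: 160×9/16 = 90, 160×3/16 = 30, 160×3/16 = 30, 160×1/16 = 10.
χ² = (108−90)²/90 + (15−30)²/30 + (30−30)²/30 + (7−10)²/10
   = 3.600 + 7.500 + 0.000 + 0.900
The largest term is for A-bb: 7.50.

A-bb, 7.50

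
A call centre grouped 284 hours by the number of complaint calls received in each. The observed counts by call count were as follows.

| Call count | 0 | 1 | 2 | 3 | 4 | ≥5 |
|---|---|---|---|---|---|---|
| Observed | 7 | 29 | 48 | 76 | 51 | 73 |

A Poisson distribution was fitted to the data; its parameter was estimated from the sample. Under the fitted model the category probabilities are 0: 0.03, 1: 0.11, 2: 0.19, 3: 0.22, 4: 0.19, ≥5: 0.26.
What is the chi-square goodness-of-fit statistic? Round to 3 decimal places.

Expected counts E_i = n·p_i: 284×0.03 = 8.52, 284×0.11 = 31.24, 284×0.19 = 53.96, 284×0.22 = 62.48, 284×0.19 = 53.96, 284×0.26 = 73.84.
0: (7 − 8.52)²/8.52 = 2.3104/8.52 = 0.2712
1: (29 − 31.24)²/31.24 = 5.0176/31.24 = 0.1606
2: (48 − 53.96)²/53.96 = 35.5216/53.96 = 0.6583
3: (76 − 62.48)²/62.48 = 182.7904/62.48 = 2.9256
4: (51 − 53.96)²/53.96 = 8.7616/53.96 = 0.1624
≥5: (73 − 73.84)²/73.84 = 0.7056/73.84 = 0.0096
Sum = 4.188

4.188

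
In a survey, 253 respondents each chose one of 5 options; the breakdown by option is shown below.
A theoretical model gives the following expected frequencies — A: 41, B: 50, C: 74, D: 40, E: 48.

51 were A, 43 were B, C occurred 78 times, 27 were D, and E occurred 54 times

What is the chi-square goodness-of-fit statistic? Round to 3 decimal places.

A: (51 − 41)²/41 = 100/41 = 2.4390
B: (43 − 50)²/50 = 49/50 = 0.9800
C: (78 − 74)²/74 = 16/74 = 0.2162
D: (27 − 40)²/40 = 169/40 = 4.2250
E: (54 − 48)²/48 = 36/48 = 0.7500
Sum = 8.610

8.610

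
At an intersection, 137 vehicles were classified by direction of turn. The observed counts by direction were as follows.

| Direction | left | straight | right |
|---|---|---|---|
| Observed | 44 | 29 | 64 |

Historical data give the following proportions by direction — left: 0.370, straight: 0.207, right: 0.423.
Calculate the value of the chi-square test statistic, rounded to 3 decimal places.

Expected counts E_i = n·p_i: 137×0.370 = 50.69, 137×0.207 = 28.359, 137×0.423 = 57.951.
left: (44 − 50.69)²/50.69 = 44.7561/50.69 = 0.8829
straight: (29 − 28.359)²/28.359 = 0.410881/28.359 = 0.0145
right: (64 − 57.951)²/57.951 = 36.590401/57.951 = 0.6314
Sum = 1.529

1.529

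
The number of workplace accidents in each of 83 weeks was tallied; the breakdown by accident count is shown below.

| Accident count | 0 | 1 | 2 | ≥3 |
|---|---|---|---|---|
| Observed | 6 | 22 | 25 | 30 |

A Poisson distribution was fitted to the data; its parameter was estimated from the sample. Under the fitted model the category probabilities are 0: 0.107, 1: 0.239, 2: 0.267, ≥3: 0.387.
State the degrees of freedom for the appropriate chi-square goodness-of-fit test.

There are k = 4 categories and 1 parameter estimated from the data, so df = 4 − 1 − 1 = 2.

2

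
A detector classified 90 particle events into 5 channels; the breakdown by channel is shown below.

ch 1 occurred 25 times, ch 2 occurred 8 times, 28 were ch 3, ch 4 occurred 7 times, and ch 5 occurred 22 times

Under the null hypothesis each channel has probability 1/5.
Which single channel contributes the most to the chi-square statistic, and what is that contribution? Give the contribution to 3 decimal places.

Under H₀ each category has probability 1/5, so each expected count is 90/5 = 18.
χ² = (25−18)²/18 + (8−18)²/18 + (28−18)²/18 + (7−18)²/18 + (22−18)²/18
   = 2.7222 + 5.5556 + 5.5556 + 6.7222 + 0.8889
The largest term is for ch 4: 6.722.

ch 4, 6.722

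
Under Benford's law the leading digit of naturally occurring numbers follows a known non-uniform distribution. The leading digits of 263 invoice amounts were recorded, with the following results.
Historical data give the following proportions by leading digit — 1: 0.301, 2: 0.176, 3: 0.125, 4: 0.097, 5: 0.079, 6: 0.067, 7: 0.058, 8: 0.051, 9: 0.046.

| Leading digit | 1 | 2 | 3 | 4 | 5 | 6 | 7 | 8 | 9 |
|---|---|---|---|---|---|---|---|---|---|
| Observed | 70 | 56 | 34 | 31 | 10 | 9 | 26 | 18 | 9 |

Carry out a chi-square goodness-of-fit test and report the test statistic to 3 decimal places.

24.058

Expected counts E_i = n·p_i: 263×0.301 = 79.163, 263×0.176 = 46.288, 263×0.125 = 32.875, 263×0.097 = 25.511, 263×0.079 = 20.777, 263×0.067 = 17.621, 263×0.058 = 15.254, 263×0.051 = 13.413, 263×0.046 = 12.098.
χ² = (70−79.163)²/79.163 + (56−46.288)²/46.288 + (34−32.875)²/32.875 + (31−25.511)²/25.511 + (10−20.777)²/20.777 + (9−17.621)²/17.621 + (26−15.254)²/15.254 + (18−13.413)²/13.413 + (9−12.098)²/12.098
   = 1.0606 + 2.0377 + 0.0385 + 1.1810 + 5.5900 + 4.2178 + 7.5702 + 1.5687 + 0.7933
Sum = 24.058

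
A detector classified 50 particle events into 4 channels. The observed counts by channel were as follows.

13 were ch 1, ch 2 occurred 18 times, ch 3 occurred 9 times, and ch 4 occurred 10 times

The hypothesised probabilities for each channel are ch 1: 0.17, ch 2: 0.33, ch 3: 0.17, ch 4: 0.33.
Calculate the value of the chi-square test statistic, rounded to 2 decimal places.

Expected counts E_i = n·p_i: 50×0.17 = 8.5, 50×0.33 = 16.5, 50×0.17 = 8.5, 50×0.33 = 16.5.
χ² = (13−8.5)²/8.5 + (18−16.5)²/16.5 + (9−8.5)²/8.5 + (10−16.5)²/16.5
   = 2.382 + 0.136 + 0.029 + 2.561
Sum = 5.11

5.11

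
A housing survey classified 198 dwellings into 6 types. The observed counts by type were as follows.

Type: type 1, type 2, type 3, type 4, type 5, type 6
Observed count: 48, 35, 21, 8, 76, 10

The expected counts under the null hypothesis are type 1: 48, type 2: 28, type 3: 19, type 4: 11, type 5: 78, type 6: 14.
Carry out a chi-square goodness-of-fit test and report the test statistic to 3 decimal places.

χ² = (48−48)²/48 + (35−28)²/28 + (21−19)²/19 + (8−11)²/11 + (76−78)²/78 + (10−14)²/14
   = 0.0000 + 1.7500 + 0.2105 + 0.8182 + 0.0513 + 1.1429
Sum = 3.973

3.973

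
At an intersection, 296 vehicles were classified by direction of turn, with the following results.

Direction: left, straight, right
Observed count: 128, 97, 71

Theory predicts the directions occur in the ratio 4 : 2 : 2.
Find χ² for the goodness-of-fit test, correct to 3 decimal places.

9.973

Ratio total = 8. Expected counts: 296×4/8 = 148, 296×2/8 = 74, 296×2/8 = 74.
left: (128 − 148)²/148 = 400/148 = 2.7027
straight: (97 − 74)²/74 = 529/74 = 7.1486
right: (71 − 74)²/74 = 9/74 = 0.1216
Sum = 9.973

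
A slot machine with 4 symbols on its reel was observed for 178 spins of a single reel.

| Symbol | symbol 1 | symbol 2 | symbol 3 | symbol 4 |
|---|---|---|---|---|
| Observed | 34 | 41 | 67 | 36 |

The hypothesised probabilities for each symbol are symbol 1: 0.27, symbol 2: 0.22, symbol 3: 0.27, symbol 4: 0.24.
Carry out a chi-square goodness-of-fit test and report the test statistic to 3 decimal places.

Expected counts E_i = n·p_i: 178×0.27 = 48.06, 178×0.22 = 39.16, 178×0.27 = 48.06, 178×0.24 = 42.72.
χ² = (34−48.06)²/48.06 + (41−39.16)²/39.16 + (67−48.06)²/48.06 + (36−42.72)²/42.72
   = 4.1133 + 0.0865 + 7.4641 + 1.0571
Sum = 12.721

12.721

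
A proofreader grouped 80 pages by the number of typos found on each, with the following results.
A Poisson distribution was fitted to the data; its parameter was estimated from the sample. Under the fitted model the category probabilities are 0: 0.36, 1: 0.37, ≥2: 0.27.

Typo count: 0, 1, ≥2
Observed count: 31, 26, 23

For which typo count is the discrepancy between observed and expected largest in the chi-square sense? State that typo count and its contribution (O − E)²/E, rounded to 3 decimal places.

Expected counts E_i = n·p_i: 80×0.36 = 28.8, 80×0.37 = 29.6, 80×0.27 = 21.6.
0: (31 − 28.8)²/28.8 = 4.84/28.8 = 0.1681
1: (26 − 29.6)²/29.6 = 12.96/29.6 = 0.4378
≥2: (23 − 21.6)²/21.6 = 1.96/21.6 = 0.0907
The largest term is for 1: 0.438.

1, 0.438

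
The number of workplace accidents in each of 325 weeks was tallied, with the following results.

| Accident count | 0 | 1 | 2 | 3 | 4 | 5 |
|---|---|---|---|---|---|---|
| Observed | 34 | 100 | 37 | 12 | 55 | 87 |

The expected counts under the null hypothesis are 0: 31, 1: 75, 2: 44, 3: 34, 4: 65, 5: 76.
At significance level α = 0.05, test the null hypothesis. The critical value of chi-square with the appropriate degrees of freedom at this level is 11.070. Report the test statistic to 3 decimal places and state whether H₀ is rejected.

27.103; reject

cat         O        E   (O−E)²/E
0          34       31     0.2903
1         100       75     8.3333
2          37       44     1.1136
3          12       34    14.2353
4          55       65     1.5385
5          87       76     1.5921
Sum = 27.103
df = 5. Since 27.103 > 11.070, we reject H₀.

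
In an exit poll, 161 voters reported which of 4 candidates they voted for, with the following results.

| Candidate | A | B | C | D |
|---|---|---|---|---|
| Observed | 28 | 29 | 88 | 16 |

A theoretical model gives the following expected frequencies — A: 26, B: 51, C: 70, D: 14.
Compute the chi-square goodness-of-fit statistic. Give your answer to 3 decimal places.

14.558

cat         O        E   (O−E)²/E
A          28       26     0.1538
B          29       51     9.4902
C          88       70     4.6286
D          16       14     0.2857
Sum = 14.558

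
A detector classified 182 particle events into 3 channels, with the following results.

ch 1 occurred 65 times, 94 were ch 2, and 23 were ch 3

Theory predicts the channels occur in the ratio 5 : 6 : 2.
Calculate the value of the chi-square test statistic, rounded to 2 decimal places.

Ratio total = 13. Expected counts: 182×5/13 = 70, 182×6/13 = 84, 182×2/13 = 28.
χ² = (65−70)²/70 + (94−84)²/84 + (23−28)²/28
   = 0.357 + 1.190 + 0.893
Sum = 2.44

2.44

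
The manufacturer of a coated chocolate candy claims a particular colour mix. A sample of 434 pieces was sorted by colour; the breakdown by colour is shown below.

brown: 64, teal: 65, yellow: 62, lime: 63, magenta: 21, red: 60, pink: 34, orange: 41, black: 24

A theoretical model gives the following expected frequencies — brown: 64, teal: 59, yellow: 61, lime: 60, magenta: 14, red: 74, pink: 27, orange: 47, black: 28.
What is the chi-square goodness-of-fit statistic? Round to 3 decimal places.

brown: (64 − 64)²/64 = 0/64 = 0.0000
teal: (65 − 59)²/59 = 36/59 = 0.6102
yellow: (62 − 61)²/61 = 1/61 = 0.0164
lime: (63 − 60)²/60 = 9/60 = 0.1500
magenta: (21 − 14)²/14 = 49/14 = 3.5000
red: (60 − 74)²/74 = 196/74 = 2.6486
pink: (34 − 27)²/27 = 49/27 = 1.8148
orange: (41 − 47)²/47 = 36/47 = 0.7660
black: (24 − 28)²/28 = 16/28 = 0.5714
Sum = 10.077

10.077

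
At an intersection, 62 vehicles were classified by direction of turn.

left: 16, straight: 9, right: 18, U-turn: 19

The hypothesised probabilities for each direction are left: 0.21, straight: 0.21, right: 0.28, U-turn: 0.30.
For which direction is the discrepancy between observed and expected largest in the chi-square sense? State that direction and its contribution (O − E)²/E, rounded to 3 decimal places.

straight, 1.241

Expected counts E_i = n·p_i: 62×0.21 = 13.02, 62×0.21 = 13.02, 62×0.28 = 17.36, 62×0.30 = 18.6.
χ² = (16−13.02)²/13.02 + (9−13.02)²/13.02 + (18−17.36)²/17.36 + (19−18.6)²/18.6
   = 0.6821 + 1.2412 + 0.0236 + 0.0086
The largest term is for straight: 1.241.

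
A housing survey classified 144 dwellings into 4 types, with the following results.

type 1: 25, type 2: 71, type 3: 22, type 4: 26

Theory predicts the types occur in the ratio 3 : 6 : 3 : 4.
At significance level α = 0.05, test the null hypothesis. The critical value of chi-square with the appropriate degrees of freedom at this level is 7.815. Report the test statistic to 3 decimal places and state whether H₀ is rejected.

Ratio total = 16. Expected counts: 144×3/16 = 27, 144×6/16 = 54, 144×3/16 = 27, 144×4/16 = 36.
type 1: (25 − 27)²/27 = 4/27 = 0.1481
type 2: (71 − 54)²/54 = 289/54 = 5.3519
type 3: (22 − 27)²/27 = 25/27 = 0.9259
type 4: (26 − 36)²/36 = 100/36 = 2.7778
Sum = 9.204
df = 3. Since 9.204 > 7.815, we reject H₀.

9.204; reject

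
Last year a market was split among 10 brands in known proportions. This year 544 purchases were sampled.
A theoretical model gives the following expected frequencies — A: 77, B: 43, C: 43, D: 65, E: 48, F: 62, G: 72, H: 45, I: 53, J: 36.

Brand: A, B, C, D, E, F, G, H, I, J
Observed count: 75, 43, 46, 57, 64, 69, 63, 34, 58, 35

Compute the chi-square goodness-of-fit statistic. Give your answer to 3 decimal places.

χ² = (75−77)²/77 + (43−43)²/43 + (46−43)²/43 + (57−65)²/65 + (64−48)²/48 + (69−62)²/62 + (63−72)²/72 + (34−45)²/45 + (58−53)²/53 + (35−36)²/36
   = 0.0519 + 0.0000 + 0.2093 + 0.9846 + 5.3333 + 0.7903 + 1.1250 + 2.6889 + 0.4717 + 0.0278
Sum = 11.683

11.683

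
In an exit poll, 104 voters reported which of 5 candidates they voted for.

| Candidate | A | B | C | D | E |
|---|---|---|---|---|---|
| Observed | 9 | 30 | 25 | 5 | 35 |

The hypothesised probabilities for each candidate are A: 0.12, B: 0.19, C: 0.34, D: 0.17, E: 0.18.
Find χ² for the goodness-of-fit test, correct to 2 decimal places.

Expected counts E_i = n·p_i: 104×0.12 = 12.48, 104×0.19 = 19.76, 104×0.34 = 35.36, 104×0.17 = 17.68, 104×0.18 = 18.72.
χ² = (9−12.48)²/12.48 + (30−19.76)²/19.76 + (25−35.36)²/35.36 + (5−17.68)²/17.68 + (35−18.72)²/18.72
   = 0.970 + 5.307 + 3.035 + 9.094 + 14.158
Sum = 32.56

32.56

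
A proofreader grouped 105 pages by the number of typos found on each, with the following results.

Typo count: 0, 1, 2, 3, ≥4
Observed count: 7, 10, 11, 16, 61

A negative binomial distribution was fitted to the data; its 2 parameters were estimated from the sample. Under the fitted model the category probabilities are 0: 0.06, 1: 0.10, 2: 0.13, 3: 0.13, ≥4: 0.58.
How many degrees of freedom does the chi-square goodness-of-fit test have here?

2

There are k = 5 categories and 2 parameters estimated from the data, so df = 5 − 1 − 2 = 2.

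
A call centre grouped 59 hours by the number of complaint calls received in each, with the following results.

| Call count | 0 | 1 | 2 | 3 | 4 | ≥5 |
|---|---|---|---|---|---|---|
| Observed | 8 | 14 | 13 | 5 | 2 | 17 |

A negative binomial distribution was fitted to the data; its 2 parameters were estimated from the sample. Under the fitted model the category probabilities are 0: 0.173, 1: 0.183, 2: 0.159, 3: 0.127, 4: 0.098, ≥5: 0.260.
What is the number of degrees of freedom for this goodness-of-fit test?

There are k = 6 categories and 2 parameters estimated from the data, so df = 6 − 1 − 2 = 3.

3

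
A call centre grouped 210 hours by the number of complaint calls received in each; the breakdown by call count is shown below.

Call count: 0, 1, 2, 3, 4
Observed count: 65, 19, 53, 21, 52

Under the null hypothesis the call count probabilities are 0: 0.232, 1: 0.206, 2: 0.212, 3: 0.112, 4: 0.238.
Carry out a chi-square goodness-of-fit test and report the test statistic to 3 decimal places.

21.012

Expected counts E_i = n·p_i: 210×0.232 = 48.72, 210×0.206 = 43.26, 210×0.212 = 44.52, 210×0.112 = 23.52, 210×0.238 = 49.98.
0: (65 − 48.72)²/48.72 = 265.0384/48.72 = 5.4400
1: (19 − 43.26)²/43.26 = 588.5476/43.26 = 13.6049
2: (53 − 44.52)²/44.52 = 71.9104/44.52 = 1.6152
3: (21 − 23.52)²/23.52 = 6.3504/23.52 = 0.2700
4: (52 − 49.98)²/49.98 = 4.0804/49.98 = 0.0816
Sum = 21.012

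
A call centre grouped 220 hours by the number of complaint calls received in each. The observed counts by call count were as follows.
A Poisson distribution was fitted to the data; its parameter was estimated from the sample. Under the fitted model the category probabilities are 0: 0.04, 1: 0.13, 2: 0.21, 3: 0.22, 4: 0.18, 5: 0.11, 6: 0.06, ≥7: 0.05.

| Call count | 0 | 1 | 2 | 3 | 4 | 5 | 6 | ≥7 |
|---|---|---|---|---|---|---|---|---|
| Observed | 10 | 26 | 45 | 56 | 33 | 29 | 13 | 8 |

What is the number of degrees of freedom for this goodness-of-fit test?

6

There are k = 8 categories and 1 parameter estimated from the data, so df = 8 − 1 − 1 = 6.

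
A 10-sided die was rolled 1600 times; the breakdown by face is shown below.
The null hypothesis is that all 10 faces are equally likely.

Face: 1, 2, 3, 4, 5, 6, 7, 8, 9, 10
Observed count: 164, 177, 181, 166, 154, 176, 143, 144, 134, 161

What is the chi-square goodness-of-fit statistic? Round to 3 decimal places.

Expected count for each of the 10 categories: 1600/10 = 160.
1: (164 − 160)²/160 = 16/160 = 0.1000
2: (177 − 160)²/160 = 289/160 = 1.8063
3: (181 − 160)²/160 = 441/160 = 2.7563
4: (166 − 160)²/160 = 36/160 = 0.2250
5: (154 − 160)²/160 = 36/160 = 0.2250
6: (176 − 160)²/160 = 256/160 = 1.6000
7: (143 − 160)²/160 = 289/160 = 1.8063
8: (144 − 160)²/160 = 256/160 = 1.6000
9: (134 − 160)²/160 = 676/160 = 4.2250
10: (161 − 160)²/160 = 1/160 = 0.0063
Sum = 14.350

14.350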